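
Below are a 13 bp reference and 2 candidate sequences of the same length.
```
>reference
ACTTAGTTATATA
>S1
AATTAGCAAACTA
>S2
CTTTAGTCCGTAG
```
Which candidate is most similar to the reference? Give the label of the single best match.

S1

Hamming distances to reference — S1: 5; S2: 8.
Smallest is S1 with 5 mismatches.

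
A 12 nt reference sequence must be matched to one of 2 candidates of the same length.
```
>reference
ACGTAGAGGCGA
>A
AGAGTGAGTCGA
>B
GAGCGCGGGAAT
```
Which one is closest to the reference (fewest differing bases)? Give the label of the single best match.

A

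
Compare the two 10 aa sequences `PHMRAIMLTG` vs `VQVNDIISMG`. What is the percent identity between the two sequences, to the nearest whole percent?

20%

8 positions differ (1, 2, 3, 4, 5, 7, 8, 9), so 2 of 10 match: 2/10 = 20%.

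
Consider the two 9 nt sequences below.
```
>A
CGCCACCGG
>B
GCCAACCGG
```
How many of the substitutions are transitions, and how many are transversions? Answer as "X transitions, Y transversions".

0 transitions, 3 transversions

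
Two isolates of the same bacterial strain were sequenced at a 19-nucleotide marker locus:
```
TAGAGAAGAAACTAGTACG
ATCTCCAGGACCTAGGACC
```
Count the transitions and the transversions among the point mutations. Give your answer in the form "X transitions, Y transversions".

Mismatches (1-based):
site 1: T→A (pyrimidine→purine, transversion)
site 2: A→T (purine→pyrimidine, transversion)
site 3: G→C (purine→pyrimidine, transversion)
site 4: A→T (purine→pyrimidine, transversion)
site 5: G→C (purine→pyrimidine, transversion)
site 6: A→C (purine→pyrimidine, transversion)
site 9: A→G (purine→purine, transition)
site 11: A→C (purine→pyrimidine, transversion)
site 16: T→G (pyrimidine→purine, transversion)
site 19: G→C (purine→pyrimidine, transversion)

1 transition, 9 transversions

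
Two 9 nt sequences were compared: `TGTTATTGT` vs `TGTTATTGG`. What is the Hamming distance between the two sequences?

1

Comparing position by position, 1 base differs: 9 (T/G).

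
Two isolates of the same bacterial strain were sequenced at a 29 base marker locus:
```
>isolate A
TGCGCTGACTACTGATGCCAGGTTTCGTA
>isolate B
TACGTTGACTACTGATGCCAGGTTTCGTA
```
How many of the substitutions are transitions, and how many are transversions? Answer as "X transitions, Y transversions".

Transitions (purine↔purine or pyrimidine↔pyrimidine): 2 G→A, 5 C→T.
Transversions (purine↔pyrimidine): none.

2 transitions, 0 transversions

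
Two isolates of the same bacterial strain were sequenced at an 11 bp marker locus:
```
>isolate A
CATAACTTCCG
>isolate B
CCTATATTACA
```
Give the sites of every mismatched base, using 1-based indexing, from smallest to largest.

2, 5, 6, 9, 11

Scanning 1-based: 2: A/C; 5: A/T; 6: C/A; 9: C/A; 11: G/A.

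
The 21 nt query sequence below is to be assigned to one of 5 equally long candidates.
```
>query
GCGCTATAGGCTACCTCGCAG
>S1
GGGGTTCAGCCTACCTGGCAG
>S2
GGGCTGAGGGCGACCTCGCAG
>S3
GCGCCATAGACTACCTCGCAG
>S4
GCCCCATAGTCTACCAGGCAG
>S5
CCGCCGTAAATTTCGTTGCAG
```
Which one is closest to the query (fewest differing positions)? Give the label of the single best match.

S1 differs at 6 positions; S2 differs at 5 positions; S3 differs at 2 positions; S4 differs at 5 positions; S5 differs at 9 positions. The closest is S3.

S3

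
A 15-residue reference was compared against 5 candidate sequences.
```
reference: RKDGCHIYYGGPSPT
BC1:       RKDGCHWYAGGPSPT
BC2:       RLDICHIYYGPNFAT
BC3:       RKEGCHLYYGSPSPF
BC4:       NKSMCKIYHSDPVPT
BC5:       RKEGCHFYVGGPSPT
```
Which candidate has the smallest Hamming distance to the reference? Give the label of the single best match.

BC1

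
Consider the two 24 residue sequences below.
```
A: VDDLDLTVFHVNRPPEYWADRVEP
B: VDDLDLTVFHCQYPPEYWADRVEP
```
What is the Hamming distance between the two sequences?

Comparing position by position, 3 residues differ: 11 (V/C), 12 (N/Q), 13 (R/Y).

3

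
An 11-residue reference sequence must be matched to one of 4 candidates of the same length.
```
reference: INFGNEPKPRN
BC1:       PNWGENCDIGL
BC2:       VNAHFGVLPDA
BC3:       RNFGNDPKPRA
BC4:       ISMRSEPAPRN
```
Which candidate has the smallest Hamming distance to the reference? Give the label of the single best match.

BC1 differs at 9 positions; BC2 differs at 9 positions; BC3 differs at 3 positions; BC4 differs at 5 positions. The closest is BC3.

BC3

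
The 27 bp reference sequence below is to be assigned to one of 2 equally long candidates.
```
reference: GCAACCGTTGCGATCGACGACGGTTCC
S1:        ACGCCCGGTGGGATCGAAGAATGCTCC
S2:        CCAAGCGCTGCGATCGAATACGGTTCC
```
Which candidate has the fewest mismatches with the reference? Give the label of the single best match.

S1 differs at 9 bases; S2 differs at 5 bases. The closest is S2.

S2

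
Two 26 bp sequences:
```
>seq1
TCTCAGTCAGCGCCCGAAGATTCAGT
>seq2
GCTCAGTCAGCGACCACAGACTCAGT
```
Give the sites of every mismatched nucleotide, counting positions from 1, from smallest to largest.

1, 13, 16, 17, 21

Differences at site 1 (T→G), site 13 (C→A), site 16 (G→A), site 17 (A→C), site 21 (T→C).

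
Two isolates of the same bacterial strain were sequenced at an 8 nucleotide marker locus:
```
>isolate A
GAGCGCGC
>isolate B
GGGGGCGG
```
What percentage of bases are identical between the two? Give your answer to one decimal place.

62.5%

Mismatches at positions 2, 4, 8 (1-based): 3 of 8.
Identical positions: 5/8 = 62.5% → 62.5%.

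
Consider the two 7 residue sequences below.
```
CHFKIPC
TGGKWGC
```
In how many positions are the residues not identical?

5

Comparing position by position, 5 positions differ: 1 (C/T), 2 (H/G), 3 (F/G), 5 (I/W), 6 (P/G).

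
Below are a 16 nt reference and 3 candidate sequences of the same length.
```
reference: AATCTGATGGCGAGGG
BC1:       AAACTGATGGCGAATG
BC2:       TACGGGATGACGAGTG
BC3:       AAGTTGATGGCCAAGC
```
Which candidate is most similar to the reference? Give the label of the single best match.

BC1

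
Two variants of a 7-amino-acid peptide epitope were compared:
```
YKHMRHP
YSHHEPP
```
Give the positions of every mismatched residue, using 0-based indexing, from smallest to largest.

1, 3, 4, 5

Scanning 0-based: 1: K/S; 3: M/H; 4: R/E; 5: H/P.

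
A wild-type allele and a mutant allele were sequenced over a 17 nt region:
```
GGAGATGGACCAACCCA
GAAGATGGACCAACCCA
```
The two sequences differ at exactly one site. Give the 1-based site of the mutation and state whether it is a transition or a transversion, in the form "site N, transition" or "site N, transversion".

site 2, transition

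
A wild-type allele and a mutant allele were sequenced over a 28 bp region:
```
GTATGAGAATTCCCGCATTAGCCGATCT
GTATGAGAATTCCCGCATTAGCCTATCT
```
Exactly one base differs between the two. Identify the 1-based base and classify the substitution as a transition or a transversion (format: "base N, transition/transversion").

Base 24 changes G→T. G is a purine and T is a pyrimidine, so this is a transversion.

base 24, transversion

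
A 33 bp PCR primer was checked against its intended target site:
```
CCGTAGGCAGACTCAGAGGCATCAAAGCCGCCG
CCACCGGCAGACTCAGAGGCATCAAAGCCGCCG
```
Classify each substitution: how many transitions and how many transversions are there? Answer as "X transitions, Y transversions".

2 transitions, 1 transversion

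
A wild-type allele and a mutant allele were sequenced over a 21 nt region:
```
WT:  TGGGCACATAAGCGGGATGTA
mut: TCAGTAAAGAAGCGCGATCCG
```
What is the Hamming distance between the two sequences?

Comparing position by position, 9 sites differ: 2 (G/C), 3 (G/A), 5 (C/T), 7 (C/A), 9 (T/G), 15 (G/C), 19 (G/C), 20 (T/C), 21 (A/G).

9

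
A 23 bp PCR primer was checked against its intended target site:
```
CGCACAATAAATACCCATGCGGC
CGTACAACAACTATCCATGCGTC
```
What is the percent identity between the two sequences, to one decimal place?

5 positions differ (3, 8, 11, 14, 22), so 18 of 23 match: 18/23 = 78.26%.

78.3%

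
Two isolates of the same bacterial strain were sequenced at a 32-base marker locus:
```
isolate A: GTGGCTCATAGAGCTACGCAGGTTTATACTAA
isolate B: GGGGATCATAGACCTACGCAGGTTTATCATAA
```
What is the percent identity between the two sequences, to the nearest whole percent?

84%

5 positions differ (2, 5, 13, 28, 29), so 27 of 32 match: 27/32 = 84.38%.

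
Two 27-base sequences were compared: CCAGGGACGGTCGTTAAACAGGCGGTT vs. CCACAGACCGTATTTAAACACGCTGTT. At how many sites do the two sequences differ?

The sequences differ at sites 4, 5, 9, 12, 13, 21, 24 (1-based) — 7 in total.

7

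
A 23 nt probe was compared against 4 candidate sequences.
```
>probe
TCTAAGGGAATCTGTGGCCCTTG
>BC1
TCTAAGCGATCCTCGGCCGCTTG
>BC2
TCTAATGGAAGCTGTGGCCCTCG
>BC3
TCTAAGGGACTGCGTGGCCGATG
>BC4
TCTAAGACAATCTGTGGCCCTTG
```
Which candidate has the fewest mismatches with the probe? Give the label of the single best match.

BC4

BC1 differs at 7 sites; BC2 differs at 3 sites; BC3 differs at 5 sites; BC4 differs at 2 sites. The closest is BC4.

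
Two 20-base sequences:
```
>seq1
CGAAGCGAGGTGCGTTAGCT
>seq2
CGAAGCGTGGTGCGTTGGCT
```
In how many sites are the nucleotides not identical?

Mismatches (1-based): site 8: A→T; site 17: A→G.

2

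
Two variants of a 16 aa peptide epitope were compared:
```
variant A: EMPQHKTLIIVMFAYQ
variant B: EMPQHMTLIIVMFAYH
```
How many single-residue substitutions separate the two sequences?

2

The sequences differ at positions 6, 16 (1-based) — 2 in total.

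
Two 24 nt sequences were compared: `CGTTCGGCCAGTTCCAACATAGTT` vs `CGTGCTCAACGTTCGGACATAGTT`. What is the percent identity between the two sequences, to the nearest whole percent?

Mismatches at positions 4, 6, 7, 8, 9, 10, 15, 16 (1-based): 8 of 24.
Identical positions: 16/24 = 66.67% → 67%.

67%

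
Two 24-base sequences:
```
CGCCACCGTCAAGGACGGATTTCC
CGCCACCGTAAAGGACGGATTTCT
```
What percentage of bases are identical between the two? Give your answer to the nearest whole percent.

Mismatches at positions 10, 24 (1-based): 2 of 24.
Identical positions: 22/24 = 91.67% → 92%.

92%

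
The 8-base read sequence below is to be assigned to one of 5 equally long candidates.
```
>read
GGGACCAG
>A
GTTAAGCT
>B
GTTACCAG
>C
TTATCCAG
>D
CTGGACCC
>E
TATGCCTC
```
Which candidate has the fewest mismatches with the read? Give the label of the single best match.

B

Hamming distances to read — A: 6; B: 2; C: 4; D: 6; E: 6.
Smallest is B with 2 mismatches.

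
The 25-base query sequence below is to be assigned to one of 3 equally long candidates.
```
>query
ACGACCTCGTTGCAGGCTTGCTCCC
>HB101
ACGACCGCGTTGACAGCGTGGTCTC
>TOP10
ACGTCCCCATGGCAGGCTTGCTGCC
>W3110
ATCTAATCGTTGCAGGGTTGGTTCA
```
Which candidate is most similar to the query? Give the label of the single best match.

TOP10

HB101 differs at 7 bases; TOP10 differs at 5 bases; W3110 differs at 9 bases. The closest is TOP10.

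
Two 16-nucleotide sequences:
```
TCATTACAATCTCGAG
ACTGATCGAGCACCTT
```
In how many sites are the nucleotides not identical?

Comparing position by position, 11 sites differ: 1 (T/A), 3 (A/T), 4 (T/G), 5 (T/A), 6 (A/T), 8 (A/G), 10 (T/G), 12 (T/A), 14 (G/C), 15 (A/T), 16 (G/T).

11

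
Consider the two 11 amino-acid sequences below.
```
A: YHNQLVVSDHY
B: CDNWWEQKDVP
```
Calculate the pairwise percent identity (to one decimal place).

18.2%

Mismatches at positions 1, 2, 4, 5, 6, 7, 8, 10, 11 (1-based): 9 of 11.
Identical positions: 2/11 = 18.18% → 18.2%.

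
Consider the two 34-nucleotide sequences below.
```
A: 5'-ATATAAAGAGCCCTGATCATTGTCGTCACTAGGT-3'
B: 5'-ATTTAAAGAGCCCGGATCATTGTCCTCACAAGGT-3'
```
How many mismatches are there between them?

Mismatches (1-based): base 3: A→T; base 14: T→G; base 25: G→C; base 30: T→A.

4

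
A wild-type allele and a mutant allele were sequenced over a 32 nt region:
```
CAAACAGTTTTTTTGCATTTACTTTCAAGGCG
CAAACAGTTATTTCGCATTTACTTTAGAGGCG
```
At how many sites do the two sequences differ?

Mismatches (1-based): site 10: T→A; site 14: T→C; site 26: C→A; site 27: A→G.

4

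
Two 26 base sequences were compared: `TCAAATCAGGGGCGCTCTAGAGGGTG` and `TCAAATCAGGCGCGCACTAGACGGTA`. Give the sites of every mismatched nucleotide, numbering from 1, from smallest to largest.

11, 16, 22, 26

Differences at site 11 (G→C), site 16 (T→A), site 22 (G→C), site 26 (G→A).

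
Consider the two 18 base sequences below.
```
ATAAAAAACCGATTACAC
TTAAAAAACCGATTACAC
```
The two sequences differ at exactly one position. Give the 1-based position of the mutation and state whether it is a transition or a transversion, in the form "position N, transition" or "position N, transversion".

Position 1 changes A→T. A is a purine and T is a pyrimidine, so this is a transversion.

position 1, transversion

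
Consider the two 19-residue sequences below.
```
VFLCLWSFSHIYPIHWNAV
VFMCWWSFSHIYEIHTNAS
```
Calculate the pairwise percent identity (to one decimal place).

73.7%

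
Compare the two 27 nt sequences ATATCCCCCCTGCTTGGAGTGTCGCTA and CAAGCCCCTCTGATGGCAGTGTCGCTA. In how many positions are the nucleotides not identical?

The sequences differ at positions 1, 2, 4, 9, 13, 15, 17 (1-based) — 7 in total.

7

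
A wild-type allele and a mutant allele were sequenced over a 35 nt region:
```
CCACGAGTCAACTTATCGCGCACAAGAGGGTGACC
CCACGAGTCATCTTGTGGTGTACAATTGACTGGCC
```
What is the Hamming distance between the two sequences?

Comparing position by position, 10 bases differ: 11 (A/T), 15 (A/G), 17 (C/G), 19 (C/T), 21 (C/T), 26 (G/T), 27 (A/T), 29 (G/A), 30 (G/C), 33 (A/G).

10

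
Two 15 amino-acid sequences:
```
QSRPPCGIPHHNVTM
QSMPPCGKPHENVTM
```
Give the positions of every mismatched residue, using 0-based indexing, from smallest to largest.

Scanning 0-based: 2: R/M; 7: I/K; 10: H/E.

2, 7, 10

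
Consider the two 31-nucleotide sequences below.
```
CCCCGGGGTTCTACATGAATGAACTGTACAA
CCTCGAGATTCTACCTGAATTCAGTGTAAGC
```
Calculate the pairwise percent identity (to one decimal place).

67.7%

10 positions differ (3, 6, 8, 15, 21, 22, 24, 29, 30, 31), so 21 of 31 match: 21/31 = 67.74%.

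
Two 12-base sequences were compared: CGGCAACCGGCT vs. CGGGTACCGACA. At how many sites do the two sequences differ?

Mismatches (1-based): site 4: C→G; site 5: A→T; site 10: G→A; site 12: T→A.

4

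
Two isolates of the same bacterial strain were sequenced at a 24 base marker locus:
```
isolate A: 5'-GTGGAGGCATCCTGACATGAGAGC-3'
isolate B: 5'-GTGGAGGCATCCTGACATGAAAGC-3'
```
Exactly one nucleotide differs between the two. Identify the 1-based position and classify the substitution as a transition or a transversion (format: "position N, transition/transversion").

Position 21 changes G→A. G is a purine and A is a purine, so this is a transition.

position 21, transition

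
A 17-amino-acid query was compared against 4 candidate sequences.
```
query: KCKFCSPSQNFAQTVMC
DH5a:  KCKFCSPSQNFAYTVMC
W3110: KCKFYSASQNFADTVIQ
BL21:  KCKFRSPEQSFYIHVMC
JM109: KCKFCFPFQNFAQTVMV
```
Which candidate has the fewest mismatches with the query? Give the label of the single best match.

DH5a differs at 1 residue; W3110 differs at 5 residues; BL21 differs at 6 residues; JM109 differs at 3 residues. The closest is DH5a.

DH5a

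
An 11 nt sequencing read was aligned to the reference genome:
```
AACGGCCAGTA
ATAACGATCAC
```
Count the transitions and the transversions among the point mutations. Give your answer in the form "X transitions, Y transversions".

Mismatches (1-based):
base 2: A→T (purine→pyrimidine, transversion)
base 3: C→A (pyrimidine→purine, transversion)
base 4: G→A (purine→purine, transition)
base 5: G→C (purine→pyrimidine, transversion)
base 6: C→G (pyrimidine→purine, transversion)
base 7: C→A (pyrimidine→purine, transversion)
base 8: A→T (purine→pyrimidine, transversion)
base 9: G→C (purine→pyrimidine, transversion)
base 10: T→A (pyrimidine→purine, transversion)
base 11: A→C (purine→pyrimidine, transversion)

1 transition, 9 transversions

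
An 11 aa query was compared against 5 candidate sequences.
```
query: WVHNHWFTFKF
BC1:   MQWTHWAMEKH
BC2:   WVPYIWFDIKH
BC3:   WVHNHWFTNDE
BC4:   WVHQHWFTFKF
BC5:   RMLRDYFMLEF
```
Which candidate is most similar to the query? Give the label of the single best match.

BC4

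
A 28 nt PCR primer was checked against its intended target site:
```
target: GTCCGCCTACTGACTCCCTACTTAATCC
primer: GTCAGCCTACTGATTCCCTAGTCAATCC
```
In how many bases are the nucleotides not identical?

The sequences differ at bases 4, 14, 21, 23 (1-based) — 4 in total.

4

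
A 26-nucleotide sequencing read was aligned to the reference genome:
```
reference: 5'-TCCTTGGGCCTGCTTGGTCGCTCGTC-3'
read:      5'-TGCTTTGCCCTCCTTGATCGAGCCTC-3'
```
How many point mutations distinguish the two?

8

Comparing position by position, 8 positions differ: 2 (C/G), 6 (G/T), 8 (G/C), 12 (G/C), 17 (G/A), 21 (C/A), 22 (T/G), 24 (G/C).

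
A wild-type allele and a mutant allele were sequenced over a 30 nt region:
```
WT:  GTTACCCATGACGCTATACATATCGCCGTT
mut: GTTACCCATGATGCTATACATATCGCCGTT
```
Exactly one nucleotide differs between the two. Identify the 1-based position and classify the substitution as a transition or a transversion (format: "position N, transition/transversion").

The sequences differ only at position 12: C→T (pyrimidine→pyrimidine), a transition.

position 12, transition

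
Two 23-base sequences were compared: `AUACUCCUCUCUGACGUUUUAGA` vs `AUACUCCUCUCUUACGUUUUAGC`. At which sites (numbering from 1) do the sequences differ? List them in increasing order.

13, 23

Scanning 1-based: 13: G/U; 23: A/C.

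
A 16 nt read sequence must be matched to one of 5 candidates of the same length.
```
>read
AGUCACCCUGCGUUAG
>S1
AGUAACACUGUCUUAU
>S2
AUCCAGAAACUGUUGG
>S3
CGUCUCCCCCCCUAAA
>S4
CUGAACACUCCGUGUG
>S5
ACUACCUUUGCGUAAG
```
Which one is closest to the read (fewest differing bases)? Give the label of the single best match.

S1 differs at 5 bases; S2 differs at 9 bases; S3 differs at 7 bases; S4 differs at 8 bases; S5 differs at 6 bases. The closest is S1.

S1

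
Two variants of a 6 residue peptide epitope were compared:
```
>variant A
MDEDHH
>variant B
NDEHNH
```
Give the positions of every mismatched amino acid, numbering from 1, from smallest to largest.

Scanning 1-based: 1: M/N; 4: D/H; 5: H/N.

1, 4, 5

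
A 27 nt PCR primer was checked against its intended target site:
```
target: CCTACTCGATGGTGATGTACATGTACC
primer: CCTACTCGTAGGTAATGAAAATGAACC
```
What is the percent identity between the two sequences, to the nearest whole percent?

78%

6 positions differ (9, 10, 14, 18, 20, 24), so 21 of 27 match: 21/27 = 77.78%.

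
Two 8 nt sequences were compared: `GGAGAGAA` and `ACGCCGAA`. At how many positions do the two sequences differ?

The sequences differ at positions 1, 2, 3, 4, 5 (1-based) — 5 in total.

5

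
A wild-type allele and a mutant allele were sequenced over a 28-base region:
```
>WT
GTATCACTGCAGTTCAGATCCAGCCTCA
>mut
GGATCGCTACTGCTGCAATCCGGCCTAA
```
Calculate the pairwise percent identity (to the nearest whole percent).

64%

10 positions differ (2, 6, 9, 11, 13, 15, 16, 17, 22, 27), so 18 of 28 match: 18/28 = 64.29%.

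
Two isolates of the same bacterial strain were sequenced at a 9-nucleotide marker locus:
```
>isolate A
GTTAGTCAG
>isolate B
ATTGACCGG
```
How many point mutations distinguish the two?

The sequences differ at bases 1, 4, 5, 6, 8 (1-based) — 5 in total.

5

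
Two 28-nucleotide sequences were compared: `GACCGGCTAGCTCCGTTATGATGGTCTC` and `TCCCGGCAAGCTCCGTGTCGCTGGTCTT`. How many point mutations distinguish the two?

The sequences differ at bases 1, 2, 8, 17, 18, 19, 21, 28 (1-based) — 8 in total.

8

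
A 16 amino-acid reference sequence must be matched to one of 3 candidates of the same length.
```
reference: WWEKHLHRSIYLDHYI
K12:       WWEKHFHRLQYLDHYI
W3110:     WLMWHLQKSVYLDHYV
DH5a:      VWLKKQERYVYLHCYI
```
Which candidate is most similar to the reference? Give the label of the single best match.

K12 differs at 3 residues; W3110 differs at 7 residues; DH5a differs at 9 residues. The closest is K12.

K12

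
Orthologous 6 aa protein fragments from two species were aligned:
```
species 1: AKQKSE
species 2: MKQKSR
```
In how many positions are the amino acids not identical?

2

Comparing position by position, 2 positions differ: 1 (A/M), 6 (E/R).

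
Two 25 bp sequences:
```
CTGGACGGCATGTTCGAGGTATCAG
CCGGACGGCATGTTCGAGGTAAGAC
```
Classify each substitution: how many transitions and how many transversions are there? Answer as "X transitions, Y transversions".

1 transition, 3 transversions

Transitions (purine↔purine or pyrimidine↔pyrimidine): 2 T→C.
Transversions (purine↔pyrimidine): 22 T→A, 23 C→G, 25 G→C.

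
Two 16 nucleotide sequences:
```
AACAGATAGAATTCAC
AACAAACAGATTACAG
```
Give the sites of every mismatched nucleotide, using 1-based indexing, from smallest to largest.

5, 7, 11, 13, 16

Differences at site 5 (G→A), site 7 (T→C), site 11 (A→T), site 13 (T→A), site 16 (C→G).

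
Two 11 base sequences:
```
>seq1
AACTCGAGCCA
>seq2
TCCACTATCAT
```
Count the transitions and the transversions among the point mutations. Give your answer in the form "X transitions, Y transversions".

Mismatches (1-based):
base 1: A→T (purine→pyrimidine, transversion)
base 2: A→C (purine→pyrimidine, transversion)
base 4: T→A (pyrimidine→purine, transversion)
base 6: G→T (purine→pyrimidine, transversion)
base 8: G→T (purine→pyrimidine, transversion)
base 10: C→A (pyrimidine→purine, transversion)
base 11: A→T (purine→pyrimidine, transversion)

0 transitions, 7 transversions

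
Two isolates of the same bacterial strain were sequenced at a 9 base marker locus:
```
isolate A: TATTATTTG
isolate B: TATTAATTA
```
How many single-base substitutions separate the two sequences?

Comparing position by position, 2 sites differ: 6 (T/A), 9 (G/A).

2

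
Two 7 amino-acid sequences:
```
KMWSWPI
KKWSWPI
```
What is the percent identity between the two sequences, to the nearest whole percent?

Mismatch at position 2 (1-based): 1 of 7.
Identical positions: 6/7 = 85.71% → 86%.

86%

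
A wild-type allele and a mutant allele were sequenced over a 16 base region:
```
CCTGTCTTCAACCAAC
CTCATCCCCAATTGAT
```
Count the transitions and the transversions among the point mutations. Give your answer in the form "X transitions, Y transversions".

9 transitions, 0 transversions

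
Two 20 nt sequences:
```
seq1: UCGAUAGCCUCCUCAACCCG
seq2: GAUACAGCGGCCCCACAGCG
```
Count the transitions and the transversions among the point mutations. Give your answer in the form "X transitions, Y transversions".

2 transitions, 8 transversions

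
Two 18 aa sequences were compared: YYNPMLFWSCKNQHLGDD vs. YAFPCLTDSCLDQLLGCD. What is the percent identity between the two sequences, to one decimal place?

50.0%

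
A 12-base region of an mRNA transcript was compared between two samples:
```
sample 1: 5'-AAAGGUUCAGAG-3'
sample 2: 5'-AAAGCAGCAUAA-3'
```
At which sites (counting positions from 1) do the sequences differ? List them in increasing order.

5, 6, 7, 10, 12

Differences at site 5 (G→C), site 6 (U→A), site 7 (U→G), site 10 (G→U), site 12 (G→A).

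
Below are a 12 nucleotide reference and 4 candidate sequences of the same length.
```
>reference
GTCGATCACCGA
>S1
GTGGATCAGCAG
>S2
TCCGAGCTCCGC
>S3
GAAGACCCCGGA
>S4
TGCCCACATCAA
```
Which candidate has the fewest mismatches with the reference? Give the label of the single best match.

S1

Hamming distances to reference — S1: 4; S2: 5; S3: 5; S4: 7.
Smallest is S1 with 4 mismatches.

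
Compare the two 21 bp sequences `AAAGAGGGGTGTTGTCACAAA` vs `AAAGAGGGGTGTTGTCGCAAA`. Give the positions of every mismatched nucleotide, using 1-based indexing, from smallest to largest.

Scanning 1-based: 17: A/G.

17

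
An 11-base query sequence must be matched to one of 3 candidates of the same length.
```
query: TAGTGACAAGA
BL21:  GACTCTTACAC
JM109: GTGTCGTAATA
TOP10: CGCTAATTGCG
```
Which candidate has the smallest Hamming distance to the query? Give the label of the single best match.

JM109

BL21 differs at 8 bases; JM109 differs at 6 bases; TOP10 differs at 9 bases. The closest is JM109.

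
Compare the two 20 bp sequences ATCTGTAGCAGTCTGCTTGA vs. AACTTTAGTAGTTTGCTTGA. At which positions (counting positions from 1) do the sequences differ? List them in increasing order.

2, 5, 9, 13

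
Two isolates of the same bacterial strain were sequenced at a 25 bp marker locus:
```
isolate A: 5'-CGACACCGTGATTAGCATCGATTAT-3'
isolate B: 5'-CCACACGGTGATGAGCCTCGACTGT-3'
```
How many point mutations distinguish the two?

6

The sequences differ at sites 2, 7, 13, 17, 22, 24 (1-based) — 6 in total.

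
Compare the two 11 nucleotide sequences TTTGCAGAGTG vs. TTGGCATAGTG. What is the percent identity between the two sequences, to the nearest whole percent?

82%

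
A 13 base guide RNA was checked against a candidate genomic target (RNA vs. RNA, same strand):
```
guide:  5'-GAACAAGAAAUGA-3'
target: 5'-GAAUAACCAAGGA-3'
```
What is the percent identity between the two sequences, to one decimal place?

69.2%

Mismatches at positions 4, 7, 8, 11 (1-based): 4 of 13.
Identical positions: 9/13 = 69.23% → 69.2%.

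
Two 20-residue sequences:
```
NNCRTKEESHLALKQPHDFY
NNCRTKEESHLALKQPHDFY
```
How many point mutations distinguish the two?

0

The two sequences are identical at every position.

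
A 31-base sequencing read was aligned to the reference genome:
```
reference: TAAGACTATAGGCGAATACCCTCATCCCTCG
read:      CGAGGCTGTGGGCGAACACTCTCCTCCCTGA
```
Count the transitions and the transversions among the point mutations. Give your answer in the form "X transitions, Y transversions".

Transitions (purine↔purine or pyrimidine↔pyrimidine): 1 T→C, 2 A→G, 5 A→G, 8 A→G, 10 A→G, 17 T→C, 20 C→T, 31 G→A.
Transversions (purine↔pyrimidine): 24 A→C, 30 C→G.

8 transitions, 2 transversions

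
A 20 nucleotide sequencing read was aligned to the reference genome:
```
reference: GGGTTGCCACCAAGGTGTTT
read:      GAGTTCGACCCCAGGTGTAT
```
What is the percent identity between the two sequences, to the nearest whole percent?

7 positions differ (2, 6, 7, 8, 9, 12, 19), so 13 of 20 match: 13/20 = 65%.

65%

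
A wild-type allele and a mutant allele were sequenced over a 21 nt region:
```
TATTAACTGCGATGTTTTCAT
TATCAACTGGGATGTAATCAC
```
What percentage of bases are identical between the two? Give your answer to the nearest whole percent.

76%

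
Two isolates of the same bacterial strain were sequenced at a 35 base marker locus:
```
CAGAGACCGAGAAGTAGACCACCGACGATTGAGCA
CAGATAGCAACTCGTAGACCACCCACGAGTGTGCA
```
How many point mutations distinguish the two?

Comparing position by position, 9 bases differ: 5 (G/T), 7 (C/G), 9 (G/A), 11 (G/C), 12 (A/T), 13 (A/C), 24 (G/C), 29 (T/G), 32 (A/T).

9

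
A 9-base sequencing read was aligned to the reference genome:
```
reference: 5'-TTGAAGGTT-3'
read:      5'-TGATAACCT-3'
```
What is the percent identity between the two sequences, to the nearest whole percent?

6 positions differ (2, 3, 4, 6, 7, 8), so 3 of 9 match: 3/9 = 33.33%.

33%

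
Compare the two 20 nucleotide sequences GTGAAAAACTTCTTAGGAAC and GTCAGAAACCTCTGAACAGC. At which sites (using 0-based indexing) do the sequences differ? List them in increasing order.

Differences at site 2 (G→C), site 4 (A→G), site 9 (T→C), site 13 (T→G), site 15 (G→A), site 16 (G→C), site 18 (A→G).

2, 4, 9, 13, 15, 16, 18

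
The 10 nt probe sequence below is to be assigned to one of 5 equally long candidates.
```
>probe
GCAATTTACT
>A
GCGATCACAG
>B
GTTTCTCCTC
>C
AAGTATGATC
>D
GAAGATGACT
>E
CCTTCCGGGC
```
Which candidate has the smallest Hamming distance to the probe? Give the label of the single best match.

A differs at 6 positions; B differs at 8 positions; C differs at 8 positions; D differs at 4 positions; E differs at 9 positions. The closest is D.

D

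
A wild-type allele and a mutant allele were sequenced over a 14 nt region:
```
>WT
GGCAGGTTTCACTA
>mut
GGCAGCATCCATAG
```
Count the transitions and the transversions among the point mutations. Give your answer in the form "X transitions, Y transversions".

Mismatches (1-based):
site 6: G→C (purine→pyrimidine, transversion)
site 7: T→A (pyrimidine→purine, transversion)
site 9: T→C (pyrimidine→pyrimidine, transition)
site 12: C→T (pyrimidine→pyrimidine, transition)
site 13: T→A (pyrimidine→purine, transversion)
site 14: A→G (purine→purine, transition)

3 transitions, 3 transversions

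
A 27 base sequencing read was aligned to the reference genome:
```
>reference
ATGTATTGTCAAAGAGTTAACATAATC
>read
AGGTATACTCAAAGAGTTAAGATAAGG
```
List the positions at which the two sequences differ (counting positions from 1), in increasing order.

2, 7, 8, 21, 26, 27

Scanning 1-based: 2: T/G; 7: T/A; 8: G/C; 21: C/G; 26: T/G; 27: C/G.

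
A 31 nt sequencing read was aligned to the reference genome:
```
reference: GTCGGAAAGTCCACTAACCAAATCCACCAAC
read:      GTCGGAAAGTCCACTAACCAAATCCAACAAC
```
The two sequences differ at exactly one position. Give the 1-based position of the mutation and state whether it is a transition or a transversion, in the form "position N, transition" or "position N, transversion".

Position 27 changes C→A. C is a pyrimidine and A is a purine, so this is a transversion.

position 27, transversion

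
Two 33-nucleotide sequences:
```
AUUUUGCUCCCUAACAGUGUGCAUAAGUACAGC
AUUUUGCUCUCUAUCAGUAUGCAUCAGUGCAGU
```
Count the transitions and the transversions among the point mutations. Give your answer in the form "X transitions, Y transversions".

4 transitions, 2 transversions

Mismatches (1-based):
site 10: C→U (pyrimidine→pyrimidine, transition)
site 14: A→U (purine→pyrimidine, transversion)
site 19: G→A (purine→purine, transition)
site 25: A→C (purine→pyrimidine, transversion)
site 29: A→G (purine→purine, transition)
site 33: C→U (pyrimidine→pyrimidine, transition)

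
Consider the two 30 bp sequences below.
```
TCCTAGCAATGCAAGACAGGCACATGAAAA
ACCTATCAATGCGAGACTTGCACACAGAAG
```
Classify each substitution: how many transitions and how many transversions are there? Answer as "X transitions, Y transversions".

5 transitions, 4 transversions

Mismatches (1-based):
base 1: T→A (pyrimidine→purine, transversion)
base 6: G→T (purine→pyrimidine, transversion)
base 13: A→G (purine→purine, transition)
base 18: A→T (purine→pyrimidine, transversion)
base 19: G→T (purine→pyrimidine, transversion)
base 25: T→C (pyrimidine→pyrimidine, transition)
base 26: G→A (purine→purine, transition)
base 27: A→G (purine→purine, transition)
base 30: A→G (purine→purine, transition)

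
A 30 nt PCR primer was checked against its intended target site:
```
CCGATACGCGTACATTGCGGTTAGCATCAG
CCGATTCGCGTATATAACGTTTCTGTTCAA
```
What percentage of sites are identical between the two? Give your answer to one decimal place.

Mismatches at positions 6, 13, 16, 17, 20, 23, 24, 25, 26, 30 (1-based): 10 of 30.
Identical positions: 20/30 = 66.67% → 66.7%.

66.7%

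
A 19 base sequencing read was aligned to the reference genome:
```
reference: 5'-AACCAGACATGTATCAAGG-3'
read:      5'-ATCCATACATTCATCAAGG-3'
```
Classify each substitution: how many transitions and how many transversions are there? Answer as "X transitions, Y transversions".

Mismatches (1-based):
base 2: A→T (purine→pyrimidine, transversion)
base 6: G→T (purine→pyrimidine, transversion)
base 11: G→T (purine→pyrimidine, transversion)
base 12: T→C (pyrimidine→pyrimidine, transition)

1 transition, 3 transversions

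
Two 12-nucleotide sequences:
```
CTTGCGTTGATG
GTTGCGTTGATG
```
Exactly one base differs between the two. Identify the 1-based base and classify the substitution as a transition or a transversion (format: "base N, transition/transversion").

base 1, transversion

The sequences differ only at base 1: C→G (pyrimidine→purine), a transversion.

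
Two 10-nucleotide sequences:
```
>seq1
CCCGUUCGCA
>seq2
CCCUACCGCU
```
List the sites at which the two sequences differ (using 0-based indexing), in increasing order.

3, 4, 5, 9

Scanning 0-based: 3: G/U; 4: U/A; 5: U/C; 9: A/U.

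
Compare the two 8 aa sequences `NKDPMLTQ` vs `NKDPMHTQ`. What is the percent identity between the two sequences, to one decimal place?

87.5%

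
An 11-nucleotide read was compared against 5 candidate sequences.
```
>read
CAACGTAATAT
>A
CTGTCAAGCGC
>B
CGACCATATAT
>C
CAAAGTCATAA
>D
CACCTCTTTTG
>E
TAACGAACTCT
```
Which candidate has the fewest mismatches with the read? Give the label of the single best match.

A differs at 9 sites; B differs at 4 sites; C differs at 3 sites; D differs at 7 sites; E differs at 4 sites. The closest is C.

C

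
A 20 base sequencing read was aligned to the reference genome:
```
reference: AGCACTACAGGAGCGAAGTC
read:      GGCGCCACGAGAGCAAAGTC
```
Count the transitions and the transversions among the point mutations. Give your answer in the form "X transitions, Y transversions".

6 transitions, 0 transversions

Transitions (purine↔purine or pyrimidine↔pyrimidine): 1 A→G, 4 A→G, 6 T→C, 9 A→G, 10 G→A, 15 G→A.
Transversions (purine↔pyrimidine): none.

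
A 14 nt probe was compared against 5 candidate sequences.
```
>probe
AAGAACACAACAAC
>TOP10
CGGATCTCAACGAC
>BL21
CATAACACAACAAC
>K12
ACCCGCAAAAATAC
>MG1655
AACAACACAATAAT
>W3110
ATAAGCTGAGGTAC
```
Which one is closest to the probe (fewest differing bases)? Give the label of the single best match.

BL21

Hamming distances to probe — TOP10: 5; BL21: 2; K12: 7; MG1655: 3; W3110: 8.
Smallest is BL21 with 2 mismatches.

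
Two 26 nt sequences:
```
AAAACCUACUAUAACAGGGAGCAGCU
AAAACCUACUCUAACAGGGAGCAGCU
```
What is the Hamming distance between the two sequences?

Comparing position by position, 1 position differs: 11 (A/C).

1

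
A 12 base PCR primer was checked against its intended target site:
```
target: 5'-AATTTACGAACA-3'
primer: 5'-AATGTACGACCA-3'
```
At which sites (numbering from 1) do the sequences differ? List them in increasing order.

Differences at site 4 (T→G), site 10 (A→C).

4, 10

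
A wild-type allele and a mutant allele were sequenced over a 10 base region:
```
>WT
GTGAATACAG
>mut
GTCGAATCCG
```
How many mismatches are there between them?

5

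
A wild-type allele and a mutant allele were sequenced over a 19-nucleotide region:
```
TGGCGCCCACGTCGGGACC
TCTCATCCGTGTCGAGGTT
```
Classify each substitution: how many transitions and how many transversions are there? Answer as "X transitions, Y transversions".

8 transitions, 2 transversions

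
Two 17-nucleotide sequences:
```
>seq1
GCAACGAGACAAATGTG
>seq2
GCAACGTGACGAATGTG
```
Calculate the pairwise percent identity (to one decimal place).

88.2%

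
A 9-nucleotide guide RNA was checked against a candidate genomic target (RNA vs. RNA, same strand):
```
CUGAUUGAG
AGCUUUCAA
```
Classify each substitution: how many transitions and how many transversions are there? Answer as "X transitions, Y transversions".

Transitions (purine↔purine or pyrimidine↔pyrimidine): 9 G→A.
Transversions (purine↔pyrimidine): 1 C→A, 2 U→G, 3 G→C, 4 A→U, 7 G→C.

1 transition, 5 transversions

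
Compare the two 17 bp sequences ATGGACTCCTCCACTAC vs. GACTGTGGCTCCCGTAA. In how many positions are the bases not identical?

11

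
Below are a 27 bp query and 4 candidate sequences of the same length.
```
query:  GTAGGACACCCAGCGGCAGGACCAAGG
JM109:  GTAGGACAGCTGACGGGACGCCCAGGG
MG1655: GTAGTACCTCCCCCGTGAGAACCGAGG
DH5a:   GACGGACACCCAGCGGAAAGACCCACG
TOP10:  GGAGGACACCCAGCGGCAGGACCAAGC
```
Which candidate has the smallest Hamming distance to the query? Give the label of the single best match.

Hamming distances to query — JM109: 8; MG1655: 9; DH5a: 6; TOP10: 2.
Smallest is TOP10 with 2 mismatches.

TOP10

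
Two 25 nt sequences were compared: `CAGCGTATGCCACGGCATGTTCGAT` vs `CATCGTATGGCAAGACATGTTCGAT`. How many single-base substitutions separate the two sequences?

4

The sequences differ at positions 3, 10, 13, 15 (1-based) — 4 in total.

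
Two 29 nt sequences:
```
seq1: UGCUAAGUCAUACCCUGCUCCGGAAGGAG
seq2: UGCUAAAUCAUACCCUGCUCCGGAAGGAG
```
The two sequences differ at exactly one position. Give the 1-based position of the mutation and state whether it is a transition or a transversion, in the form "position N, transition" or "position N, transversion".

The sequences differ only at position 7: G→A (purine→purine), a transition.

position 7, transition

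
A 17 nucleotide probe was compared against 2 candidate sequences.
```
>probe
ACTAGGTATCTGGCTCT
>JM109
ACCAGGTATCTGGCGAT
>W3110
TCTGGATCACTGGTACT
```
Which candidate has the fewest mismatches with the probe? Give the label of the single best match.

JM109

JM109 differs at 3 positions; W3110 differs at 7 positions. The closest is JM109.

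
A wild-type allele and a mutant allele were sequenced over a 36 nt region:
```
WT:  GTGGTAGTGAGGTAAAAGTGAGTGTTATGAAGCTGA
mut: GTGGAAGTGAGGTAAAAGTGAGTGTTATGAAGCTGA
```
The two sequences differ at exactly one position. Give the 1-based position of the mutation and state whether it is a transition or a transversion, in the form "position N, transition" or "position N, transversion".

The sequences differ only at position 5: T→A (pyrimidine→purine), a transversion.

position 5, transversion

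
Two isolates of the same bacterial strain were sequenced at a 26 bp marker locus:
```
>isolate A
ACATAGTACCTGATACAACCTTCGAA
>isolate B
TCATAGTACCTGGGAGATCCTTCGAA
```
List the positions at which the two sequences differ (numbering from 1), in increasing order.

Differences at position 1 (A→T), position 13 (A→G), position 14 (T→G), position 16 (C→G), position 18 (A→T).

1, 13, 14, 16, 18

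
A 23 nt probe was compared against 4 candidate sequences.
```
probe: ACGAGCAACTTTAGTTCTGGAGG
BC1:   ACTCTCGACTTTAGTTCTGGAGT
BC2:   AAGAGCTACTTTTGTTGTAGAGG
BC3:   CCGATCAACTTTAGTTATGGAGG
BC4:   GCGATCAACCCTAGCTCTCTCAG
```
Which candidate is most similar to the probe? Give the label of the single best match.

BC3

BC1 differs at 5 positions; BC2 differs at 5 positions; BC3 differs at 3 positions; BC4 differs at 9 positions. The closest is BC3.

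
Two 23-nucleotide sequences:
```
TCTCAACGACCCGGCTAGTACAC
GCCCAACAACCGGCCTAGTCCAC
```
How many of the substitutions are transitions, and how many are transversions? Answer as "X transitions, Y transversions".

2 transitions, 4 transversions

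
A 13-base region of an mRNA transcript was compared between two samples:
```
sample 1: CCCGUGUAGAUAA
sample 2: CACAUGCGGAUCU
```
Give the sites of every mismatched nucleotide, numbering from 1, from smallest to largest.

Differences at site 2 (C→A), site 4 (G→A), site 7 (U→C), site 8 (A→G), site 12 (A→C), site 13 (A→U).

2, 4, 7, 8, 12, 13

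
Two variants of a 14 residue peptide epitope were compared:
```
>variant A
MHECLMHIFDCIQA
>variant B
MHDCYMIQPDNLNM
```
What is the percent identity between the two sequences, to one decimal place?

35.7%

9 positions differ (3, 5, 7, 8, 9, 11, 12, 13, 14), so 5 of 14 match: 5/14 = 35.71%.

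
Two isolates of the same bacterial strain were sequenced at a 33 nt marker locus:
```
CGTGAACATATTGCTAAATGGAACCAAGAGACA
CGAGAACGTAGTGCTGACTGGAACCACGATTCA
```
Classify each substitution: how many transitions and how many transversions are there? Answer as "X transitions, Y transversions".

Mismatches (1-based):
position 3: T→A (pyrimidine→purine, transversion)
position 8: A→G (purine→purine, transition)
position 11: T→G (pyrimidine→purine, transversion)
position 16: A→G (purine→purine, transition)
position 18: A→C (purine→pyrimidine, transversion)
position 27: A→C (purine→pyrimidine, transversion)
position 30: G→T (purine→pyrimidine, transversion)
position 31: A→T (purine→pyrimidine, transversion)

2 transitions, 6 transversions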